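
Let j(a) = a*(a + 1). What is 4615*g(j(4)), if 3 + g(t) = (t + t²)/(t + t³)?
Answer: -5454930/401 ≈ -13603.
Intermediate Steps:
j(a) = a*(1 + a)
g(t) = -3 + (t + t²)/(t + t³)
4615*g(j(4)) = 4615*((-2 + 4*(1 + 4) - 3*16*(1 + 4)²)/(1 + (4*(1 + 4))²)) = 4615*((-2 + 4*5 - 3*(4*5)²)/(1 + (4*5)²)) = 4615*((-2 + 20 - 3*20²)/(1 + 20²)) = 4615*((-2 + 20 - 3*400)/(1 + 400)) = 4615*((-2 + 20 - 1200)/401) = 4615*((1/401)*(-1182)) = 4615*(-1182/401) = -5454930/401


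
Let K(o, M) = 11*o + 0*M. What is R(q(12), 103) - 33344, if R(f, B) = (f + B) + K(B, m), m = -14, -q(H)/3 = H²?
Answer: -32540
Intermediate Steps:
q(H) = -3*H²
K(o, M) = 11*o (K(o, M) = 11*o + 0 = 11*o)
R(f, B) = f + 12*B (R(f, B) = (f + B) + 11*B = (B + f) + 11*B = f + 12*B)
R(q(12), 103) - 33344 = (-3*12² + 12*103) - 33344 = (-3*144 + 1236) - 33344 = (-432 + 1236) - 33344 = 804 - 33344 = -32540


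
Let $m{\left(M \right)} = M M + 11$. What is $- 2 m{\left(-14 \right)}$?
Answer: $-414$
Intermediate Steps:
$m{\left(M \right)} = 11 + M^{2}$ ($m{\left(M \right)} = M^{2} + 11 = 11 + M^{2}$)
$- 2 m{\left(-14 \right)} = - 2 \left(11 + \left(-14\right)^{2}\right) = - 2 \left(11 + 196\right) = \left(-2\right) 207 = -414$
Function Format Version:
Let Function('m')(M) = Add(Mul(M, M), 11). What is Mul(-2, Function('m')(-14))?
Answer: -414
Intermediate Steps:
Function('m')(M) = Add(11, Pow(M, 2)) (Function('m')(M) = Add(Pow(M, 2), 11) = Add(11, Pow(M, 2)))
Mul(-2, Function('m')(-14)) = Mul(-2, Add(11, Pow(-14, 2))) = Mul(-2, Add(11, 196)) = Mul(-2, 207) = -414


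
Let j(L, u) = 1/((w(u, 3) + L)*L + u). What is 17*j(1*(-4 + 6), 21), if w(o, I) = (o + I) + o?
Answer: 17/115 ≈ 0.14783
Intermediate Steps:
w(o, I) = I + 2*o (w(o, I) = (I + o) + o = I + 2*o)
j(L, u) = 1/(u + L*(3 + L + 2*u)) (j(L, u) = 1/(((3 + 2*u) + L)*L + u) = 1/((3 + L + 2*u)*L + u) = 1/(L*(3 + L + 2*u) + u) = 1/(u + L*(3 + L + 2*u)))
17*j(1*(-4 + 6), 21) = 17/(21 + (1*(-4 + 6))² + (1*(-4 + 6))*(3 + 2*21)) = 17/(21 + (1*2)² + (1*2)*(3 + 42)) = 17/(21 + 2² + 2*45) = 17/(21 + 4 + 90) = 17/115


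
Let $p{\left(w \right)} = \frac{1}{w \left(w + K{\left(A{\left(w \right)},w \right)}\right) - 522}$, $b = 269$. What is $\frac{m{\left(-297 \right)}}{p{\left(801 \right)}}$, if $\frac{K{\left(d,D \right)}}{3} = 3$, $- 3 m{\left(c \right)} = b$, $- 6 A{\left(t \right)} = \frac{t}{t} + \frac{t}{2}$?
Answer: $-58129824$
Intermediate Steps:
$A{\left(t \right)} = - \frac{1}{6} - \frac{t}{12}$ ($A{\left(t \right)} = - \frac{\frac{t}{t} + \frac{t}{2}}{6} = - \frac{1 + t \frac{1}{2}}{6} = - \frac{1 + \frac{t}{2}}{6} = - \frac{1}{6} - \frac{t}{12}$)
$m{\left(c \right)} = - \frac{269}{3}$ ($m{\left(c \right)} = \left(- \frac{1}{3}\right) 269 = - \frac{269}{3}$)
$K{\left(d,D \right)} = 9$ ($K{\left(d,D \right)} = 3 \cdot 3 = 9$)
$p{\left(w \right)} = \frac{1}{-522 + w \left(9 + w\right)}$ ($p{\left(w \right)} = \frac{1}{w \left(w + 9\right) - 522} = \frac{1}{w \left(9 + w\right) - 522} = \frac{1}{-522 + w \left(9 + w\right)}$)
$\frac{m{\left(-297 \right)}}{p{\left(801 \right)}} = - \frac{269}{3 \frac{1}{-522 + 801^{2} + 9 \cdot 801}} = - \frac{269}{3 \frac{1}{-522 + 641601 + 7209}} = - \frac{269}{3 \cdot \frac{1}{648288}} = - \frac{269 \frac{1}{\frac{1}{648288}}}{3} = \left(- \frac{269}{3}\right) 648288 = -58129824$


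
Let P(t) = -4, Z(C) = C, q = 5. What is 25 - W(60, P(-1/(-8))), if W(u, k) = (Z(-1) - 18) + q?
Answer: 39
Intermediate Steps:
W(u, k) = -14 (W(u, k) = (-1 - 18) + 5 = -19 + 5 = -14)
25 - W(60, P(-1/(-8))) = 25 - 1*(-14) = 25 + 14 = 39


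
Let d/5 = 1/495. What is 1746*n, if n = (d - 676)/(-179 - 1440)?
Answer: 12983062/17809 ≈ 729.02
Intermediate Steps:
d = 1/99 (d = 5/495 = 5*(1/495) = 1/99 ≈ 0.010101)
n = 66923/160281 (n = (1/99 - 676)/(-179 - 1440) = -66923/99/(-1619) = -66923/99*(-1/1619) = 66923/160281 ≈ 0.41754)
1746*n = 1746*(66923/160281) = 12983062/17809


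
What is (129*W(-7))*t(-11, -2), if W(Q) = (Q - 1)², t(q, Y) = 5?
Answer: 41280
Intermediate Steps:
W(Q) = (-1 + Q)²
(129*W(-7))*t(-11, -2) = (129*(-1 - 7)²)*5 = (129*(-8)²)*5 = (129*64)*5 = 8256*5 = 41280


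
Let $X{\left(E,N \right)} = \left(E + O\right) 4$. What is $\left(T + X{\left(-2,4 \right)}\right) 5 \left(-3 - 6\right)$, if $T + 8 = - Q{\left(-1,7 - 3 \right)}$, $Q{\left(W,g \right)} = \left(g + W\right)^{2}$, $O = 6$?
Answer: $45$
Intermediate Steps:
$X{\left(E,N \right)} = 24 + 4 E$ ($X{\left(E,N \right)} = \left(E + 6\right) 4 = \left(6 + E\right) 4 = 24 + 4 E$)
$Q{\left(W,g \right)} = \left(W + g\right)^{2}$
$T = -17$ ($T = -8 - \left(-1 + \left(7 - 3\right)\right)^{2} = -8 - \left(-1 + 4\right)^{2} = -8 - 3^{2} = -8 - 9 = -17$)
$\left(T + X{\left(-2,4 \right)}\right) 5 \left(-3 - 6\right) = \left(-17 + \left(24 + 4 \left(-2\right)\right)\right) 5 \left(-3 - 6\right) = \left(-17 + \left(24 - 8\right)\right) 5 \left(-9\right) = \left(-17 + 16\right) \left(-45\right) = \left(-1\right) \left(-45\right) = 45$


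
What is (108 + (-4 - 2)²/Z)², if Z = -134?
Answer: 52099524/4489 ≈ 11606.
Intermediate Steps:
(108 + (-4 - 2)²/Z)² = (108 + (-4 - 2)²/(-134))² = (108 + (-6)²*(-1/134))² = (108 + 36*(-1/134))² = (108 - 18/67)² = (7218/67)² = 52099524/4489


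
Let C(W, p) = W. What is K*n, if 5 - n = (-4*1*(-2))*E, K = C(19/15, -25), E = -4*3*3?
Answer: 5567/15 ≈ 371.13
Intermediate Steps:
E = -36 (E = -12*3 = -36)
K = 19/15 ≈ 1.2667
n = 293 (n = 5 - -4*1*(-2)*(-36) = 5 - (-4*(-2))*(-36) = 5 - 8*(-36) = 5 - 1*(-288) = 5 + 288 = 293)
K*n = (19/15)*293 = 5567/15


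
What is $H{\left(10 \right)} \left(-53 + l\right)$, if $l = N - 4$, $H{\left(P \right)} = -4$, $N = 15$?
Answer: $168$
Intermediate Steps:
$l = 11$ ($l = 15 - 4 = 11$)
$H{\left(10 \right)} \left(-53 + l\right) = - 4 \left(-53 + 11\right) = \left(-4\right) \left(-42\right) = 168$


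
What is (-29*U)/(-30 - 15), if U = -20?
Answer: -116/9 ≈ -12.889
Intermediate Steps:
(-29*U)/(-30 - 15) = (-29*(-20))/(-30 - 15) = 580/(-45) = 580*(-1/45) = -116/9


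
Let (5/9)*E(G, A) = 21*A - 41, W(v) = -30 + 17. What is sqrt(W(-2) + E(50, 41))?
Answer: sqrt(1463) ≈ 38.249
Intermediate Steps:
W(v) = -13
E(G, A) = -369/5 + 189*A/5 (E(G, A) = 9*(21*A - 41)/5 = 9*(-41 + 21*A)/5 = -369/5 + 189*A/5)
sqrt(W(-2) + E(50, 41)) = sqrt(-13 + (-369/5 + (189/5)*41)) = sqrt(-13 + (-369/5 + 7749/5)) = sqrt(-13 + 1476) = sqrt(1463)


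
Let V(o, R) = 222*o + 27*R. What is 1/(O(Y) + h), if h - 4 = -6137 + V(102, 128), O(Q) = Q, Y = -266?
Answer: 1/19701 ≈ 5.0759e-5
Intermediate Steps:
V(o, R) = 27*R + 222*o
h = 19967 (h = 4 + (-6137 + (27*128 + 222*102)) = 4 + (-6137 + (3456 + 22644)) = 4 + (-6137 + 26100) = 4 + 19963 = 19967)
1/(O(Y) + h) = 1/(-266 + 19967) = 1/19701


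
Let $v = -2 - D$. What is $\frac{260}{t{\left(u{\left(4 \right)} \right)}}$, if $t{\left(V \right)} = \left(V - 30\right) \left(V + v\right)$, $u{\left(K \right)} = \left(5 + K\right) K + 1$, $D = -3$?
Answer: $\frac{130}{133} \approx 0.97744$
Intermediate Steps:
$v = 1$ ($v = -2 - -3 = -2 + 3 = 1$)
$u{\left(K \right)} = 1 + K \left(5 + K\right)$ ($u{\left(K \right)} = K \left(5 + K\right) + 1 = 1 + K \left(5 + K\right)$)
$t{\left(V \right)} = \left(1 + V\right) \left(-30 + V\right)$ ($t{\left(V \right)} = \left(V - 30\right) \left(V + 1\right) = \left(-30 + V\right) \left(1 + V\right) = \left(1 + V\right) \left(-30 + V\right)$)
$\frac{260}{t{\left(u{\left(4 \right)} \right)}} = \frac{260}{-30 + \left(1 + 4^{2} + 5 \cdot 4\right)^{2} - 29 \left(1 + 4^{2} + 5 \cdot 4\right)} = \frac{260}{-30 + \left(1 + 16 + 20\right)^{2} - 29 \left(1 + 16 + 20\right)} = \frac{260}{-30 + 37^{2} - 1073} = \frac{260}{-30 + 1369 - 1073} = \frac{260}{266} = 260 \cdot \frac{1}{266} = \frac{130}{133}$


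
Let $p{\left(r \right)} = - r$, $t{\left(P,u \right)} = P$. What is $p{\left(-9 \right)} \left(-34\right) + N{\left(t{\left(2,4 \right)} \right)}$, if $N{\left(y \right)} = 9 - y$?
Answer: $-299$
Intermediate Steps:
$p{\left(-9 \right)} \left(-34\right) + N{\left(t{\left(2,4 \right)} \right)} = \left(-1\right) \left(-9\right) \left(-34\right) + \left(9 - 2\right) = 9 \left(-34\right) + \left(9 - 2\right) = -306 + 7 = -299$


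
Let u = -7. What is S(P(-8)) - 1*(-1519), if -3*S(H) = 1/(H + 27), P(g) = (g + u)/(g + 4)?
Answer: 560507/369 ≈ 1519.0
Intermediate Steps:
P(g) = (-7 + g)/(4 + g) (P(g) = (g - 7)/(g + 4) = (-7 + g)/(4 + g))
S(H) = -1/(3*(27 + H)) (S(H) = -1/(3*(H + 27)) = -1/(3*(27 + H)))
S(P(-8)) - 1*(-1519) = -1/(81 + 3*((-7 - 8)/(4 - 8))) - 1*(-1519) = -1/(81 + 3*(-15/(-4))) + 1519 = -1/(81 + 3*(-¼*(-15))) + 1519 = -1/(81 + 3*(15/4)) + 1519 = -1/(81 + 45/4) + 1519 = -1/369/4 + 1519 = -1*4/369 + 1519 = -4/369 + 1519 = 560507/369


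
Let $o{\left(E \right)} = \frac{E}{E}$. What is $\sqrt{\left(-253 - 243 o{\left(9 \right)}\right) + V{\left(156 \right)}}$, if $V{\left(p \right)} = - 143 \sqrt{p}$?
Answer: $\sqrt{-496 - 286 \sqrt{39}} \approx 47.771 i$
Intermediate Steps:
$o{\left(E \right)} = 1$
$\sqrt{\left(-253 - 243 o{\left(9 \right)}\right) + V{\left(156 \right)}} = \sqrt{\left(-253 - 243\right) - 143 \sqrt{156}} = \sqrt{\left(-253 - 243\right) - 143 \cdot 2 \sqrt{39}} = \sqrt{-496 - 286 \sqrt{39}}$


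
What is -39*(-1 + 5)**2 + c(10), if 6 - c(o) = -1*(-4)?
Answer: -622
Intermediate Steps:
c(o) = 2 (c(o) = 6 - (-1)*(-4) = 6 - 1*4 = 6 - 4 = 2)
-39*(-1 + 5)**2 + c(10) = -39*(-1 + 5)**2 + 2 = -39*4**2 + 2 = -39*16 + 2 = -624 + 2 = -622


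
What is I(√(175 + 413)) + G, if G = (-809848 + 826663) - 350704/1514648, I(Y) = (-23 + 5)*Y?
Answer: 3183556927/189331 - 252*√3 ≈ 16378.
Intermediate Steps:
I(Y) = -18*Y
G = 3183556927/189331 (G = 16815 - 350704*1/1514648 = 16815 - 43838/189331 = 3183556927/189331 ≈ 16815.)
I(√(175 + 413)) + G = -18*√(175 + 413) + 3183556927/189331 = -252*√3 + 3183556927/189331 = 3183556927/189331 - 252*√3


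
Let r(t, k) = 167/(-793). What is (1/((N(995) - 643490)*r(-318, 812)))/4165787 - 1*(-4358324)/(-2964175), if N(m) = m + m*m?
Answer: -210744058930587250131/143330847105258798950 ≈ -1.4703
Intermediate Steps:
N(m) = m + m²
r(t, k) = -167/793 (r(t, k) = 167*(-1/793) = -167/793)
(1/((N(995) - 643490)*r(-318, 812)))/4165787 - 1*(-4358324)/(-2964175) = (1/((995*(1 + 995) - 643490)*(-167/793)))/4165787 - 1*(-4358324)/(-2964175) = (-793/167/(995*996 - 643490))*(1/4165787) + 4358324*(-1/2964175) = (-793/167/(991020 - 643490))*(1/4165787) - 4358324/2964175 = (-793/167/347530)*(1/4165787) - 4358324/2964175 = ((1/347530)*(-793/167))*(1/4165787) - 4358324/2964175 = -793/58037510*1/4165787 - 4358324/2964175 = -793/241771904670370 - 4358324/2964175 = -210744058930587250131/143330847105258798950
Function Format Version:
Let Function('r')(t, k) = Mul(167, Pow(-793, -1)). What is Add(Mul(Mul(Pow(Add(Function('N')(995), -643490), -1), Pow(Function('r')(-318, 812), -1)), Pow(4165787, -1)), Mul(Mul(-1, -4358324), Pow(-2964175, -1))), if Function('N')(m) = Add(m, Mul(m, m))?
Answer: Rational(-210744058930587250131, 143330847105258798950) ≈ -1.4703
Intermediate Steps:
Function('N')(m) = Add(m, Pow(m, 2))
Function('r')(t, k) = Rational(-167, 793) (Function('r')(t, k) = Mul(167, Rational(-1, 793)) = Rational(-167, 793))
Add(Mul(Mul(Pow(Add(Function('N')(995), -643490), -1), Pow(Function('r')(-318, 812), -1)), Pow(4165787, -1)), Mul(Mul(-1, -4358324), Pow(-2964175, -1))) = Add(Mul(Mul(Pow(Add(Mul(995, Add(1, 995)), -643490), -1), Pow(Rational(-167, 793), -1)), Pow(4165787, -1)), Mul(Mul(-1, -4358324), Pow(-2964175, -1))) = Add(Mul(Mul(Pow(Add(Mul(995, 996), -643490), -1), Rational(-793, 167)), Rational(1, 4165787)), Mul(4358324, Rational(-1, 2964175))) = Add(Mul(Mul(Pow(Add(991020, -643490), -1), Rational(-793, 167)), Rational(1, 4165787)), Rational(-4358324, 2964175)) = Add(Mul(Mul(Pow(347530, -1), Rational(-793, 167)), Rational(1, 4165787)), Rational(-4358324, 2964175)) = Add(Mul(Mul(Rational(1, 347530), Rational(-793, 167)), Rational(1, 4165787)), Rational(-4358324, 2964175)) = Add(Mul(Rational(-793, 58037510), Rational(1, 4165787)), Rational(-4358324, 2964175)) = Add(Rational(-793, 241771904670370), Rational(-4358324, 2964175)) = Rational(-210744058930587250131, 143330847105258798950)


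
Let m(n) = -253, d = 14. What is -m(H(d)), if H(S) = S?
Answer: 253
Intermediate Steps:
-m(H(d)) = -1*(-253) = 253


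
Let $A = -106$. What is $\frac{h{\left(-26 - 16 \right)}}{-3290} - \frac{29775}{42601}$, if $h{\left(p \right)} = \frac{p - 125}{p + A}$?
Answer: $- \frac{14505157367}{20743278920} \approx -0.69927$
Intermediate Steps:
$h{\left(p \right)} = \frac{-125 + p}{-106 + p}$ ($h{\left(p \right)} = \frac{p - 125}{p - 106} = \frac{-125 + p}{-106 + p}$)
$\frac{h{\left(-26 - 16 \right)}}{-3290} - \frac{29775}{42601} = \frac{\frac{1}{-106 - 42} \left(-125 - 42\right)}{-3290} - \frac{29775}{42601} = \frac{-125 - 42}{-106 - 42} \left(- \frac{1}{3290}\right) - \frac{29775}{42601} = \frac{1}{-148} \left(-167\right) \left(- \frac{1}{3290}\right) - \frac{29775}{42601} = \left(- \frac{1}{148}\right) \left(-167\right) \left(- \frac{1}{3290}\right) - \frac{29775}{42601} = \frac{167}{148} \left(- \frac{1}{3290}\right) - \frac{29775}{42601} = - \frac{167}{486920} - \frac{29775}{42601} = - \frac{14505157367}{20743278920}$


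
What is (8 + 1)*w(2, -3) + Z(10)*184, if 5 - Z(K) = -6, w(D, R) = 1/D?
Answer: 4057/2 ≈ 2028.5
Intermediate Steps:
Z(K) = 11 (Z(K) = 5 - 1*(-6) = 5 + 6 = 11)
(8 + 1)*w(2, -3) + Z(10)*184 = (8 + 1)/2 + 11*184 = 9*(1/2) + 2024 = 9/2 + 2024 = 4057/2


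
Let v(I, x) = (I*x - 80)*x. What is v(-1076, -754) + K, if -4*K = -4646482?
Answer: -1221002551/2 ≈ -6.1050e+8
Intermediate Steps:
K = 2323241/2 (K = -¼*(-4646482) = 2323241/2 ≈ 1.1616e+6)
v(I, x) = x*(-80 + I*x) (v(I, x) = (-80 + I*x)*x = x*(-80 + I*x))
v(-1076, -754) + K = -754*(-80 - 1076*(-754)) + 2323241/2 = -754*(-80 + 811304) + 2323241/2 = -754*811224 + 2323241/2 = -611662896 + 2323241/2 = -1221002551/2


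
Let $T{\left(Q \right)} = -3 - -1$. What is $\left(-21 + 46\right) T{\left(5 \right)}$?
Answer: $-50$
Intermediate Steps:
$T{\left(Q \right)} = -2$ ($T{\left(Q \right)} = -3 + 1 = -2$)
$\left(-21 + 46\right) T{\left(5 \right)} = \left(-21 + 46\right) \left(-2\right) = 25 \left(-2\right) = -50$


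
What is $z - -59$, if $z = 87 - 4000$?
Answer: $-3854$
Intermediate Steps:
$z = -3913$ ($z = 87 - 4000 = -3913$)
$z - -59 = -3913 - -59 = -3913 + \left(-10750 + 10809\right) = -3913 + 59 = -3854$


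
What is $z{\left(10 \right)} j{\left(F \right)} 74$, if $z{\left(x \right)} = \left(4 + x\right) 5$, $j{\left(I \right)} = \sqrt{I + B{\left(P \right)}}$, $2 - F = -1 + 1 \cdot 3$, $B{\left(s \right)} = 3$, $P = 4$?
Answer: $5180 \sqrt{3} \approx 8972.0$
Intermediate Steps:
$F = 0$ ($F = 2 - \left(-1 + 1 \cdot 3\right) = 2 - \left(-1 + 3\right) = 2 - 2 = 0$)
$j{\left(I \right)} = \sqrt{3 + I}$ ($j{\left(I \right)} = \sqrt{I + 3} = \sqrt{3 + I}$)
$z{\left(x \right)} = 20 + 5 x$
$z{\left(10 \right)} j{\left(F \right)} 74 = \left(20 + 5 \cdot 10\right) \sqrt{3 + 0} \cdot 74 = \left(20 + 50\right) \sqrt{3} \cdot 74 = 70 \cdot 74 \sqrt{3} = 5180 \sqrt{3}$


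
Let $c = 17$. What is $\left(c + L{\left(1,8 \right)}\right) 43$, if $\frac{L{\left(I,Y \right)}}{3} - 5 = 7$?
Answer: $2279$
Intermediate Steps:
$L{\left(I,Y \right)} = 36$ ($L{\left(I,Y \right)} = 15 + 3 \cdot 7 = 15 + 21 = 36$)
$\left(c + L{\left(1,8 \right)}\right) 43 = \left(17 + 36\right) 43 = 53 \cdot 43 = 2279$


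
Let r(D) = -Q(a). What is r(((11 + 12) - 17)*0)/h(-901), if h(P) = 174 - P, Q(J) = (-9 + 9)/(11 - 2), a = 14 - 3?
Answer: 0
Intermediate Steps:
a = 11
Q(J) = 0 (Q(J) = 0/9 = 0*(⅑) = 0)
r(D) = 0 (r(D) = -1*0 = 0)
r(((11 + 12) - 17)*0)/h(-901) = 0/(174 - 1*(-901)) = 0/(174 + 901) = 0/1075 = 0*(1/1075) = 0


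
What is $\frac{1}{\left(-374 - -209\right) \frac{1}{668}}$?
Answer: $- \frac{668}{165} \approx -4.0485$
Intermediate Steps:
$\frac{1}{\left(-374 - -209\right) \frac{1}{668}} = \frac{1}{\left(-374 + 209\right) \frac{1}{668}} = \frac{1}{\left(-165\right) \frac{1}{668}} = \frac{1}{- \frac{165}{668}} = - \frac{668}{165}$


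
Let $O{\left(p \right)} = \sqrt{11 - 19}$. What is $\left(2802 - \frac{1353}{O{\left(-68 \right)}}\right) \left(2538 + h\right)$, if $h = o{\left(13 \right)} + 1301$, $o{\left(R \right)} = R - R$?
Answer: $10756878 + \frac{5194167 i \sqrt{2}}{4} \approx 1.0757 \cdot 10^{7} + 1.8364 \cdot 10^{6} i$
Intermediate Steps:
$o{\left(R \right)} = 0$
$O{\left(p \right)} = 2 i \sqrt{2}$ ($O{\left(p \right)} = \sqrt{-8} = 2 i \sqrt{2}$)
$h = 1301$ ($h = 0 + 1301 = 1301$)
$\left(2802 - \frac{1353}{O{\left(-68 \right)}}\right) \left(2538 + h\right) = \left(2802 - \frac{1353}{2 i \sqrt{2}}\right) \left(2538 + 1301\right) = \left(2802 - 1353 \left(- \frac{i \sqrt{2}}{4}\right)\right) 3839 = \left(2802 + \frac{1353 i \sqrt{2}}{4}\right) 3839 = 10756878 + \frac{5194167 i \sqrt{2}}{4}$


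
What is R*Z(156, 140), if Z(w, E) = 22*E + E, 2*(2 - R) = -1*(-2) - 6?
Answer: 12880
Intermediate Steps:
R = 4 (R = 2 - (-1*(-2) - 6)/2 = 2 - (2 - 6)/2 = 2 - ½*(-4) = 2 + 2 = 4)
Z(w, E) = 23*E
R*Z(156, 140) = 4*(23*140) = 4*3220 = 12880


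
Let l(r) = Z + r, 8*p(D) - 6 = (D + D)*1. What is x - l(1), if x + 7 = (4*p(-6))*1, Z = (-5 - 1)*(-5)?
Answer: -41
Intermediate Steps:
p(D) = ¾ + D/4 (p(D) = ¾ + ((D + D)*1)/8 = ¾ + ((2*D)*1)/8 = ¾ + (2*D)/8 = ¾ + D/4)
Z = 30 (Z = -6*(-5) = 30)
l(r) = 30 + r
x = -10 (x = -7 + (4*(¾ + (¼)*(-6)))*1 = -7 + (4*(¾ - 3/2))*1 = -7 + (4*(-¾))*1 = -7 - 3*1 = -7 - 3 = -10)
x - l(1) = -10 - (30 + 1) = -10 - 1*31 = -10 - 31 = -41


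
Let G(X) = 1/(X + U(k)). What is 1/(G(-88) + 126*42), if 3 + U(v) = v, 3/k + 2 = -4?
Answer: 183/968434 ≈ 0.00018896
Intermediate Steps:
k = -½ (k = 3/(-2 - 4) = 3/(-6) = 3*(-⅙) = -½ ≈ -0.50000)
U(v) = -3 + v
G(X) = 1/(-7/2 + X) (G(X) = 1/(X + (-3 - ½)) = 1/(X - 7/2) = 1/(-7/2 + X))
1/(G(-88) + 126*42) = 1/(2/(-7 + 2*(-88)) + 126*42) = 1/(2/(-7 - 176) + 5292) = 1/(2/(-183) + 5292) = 1/(2*(-1/183) + 5292) = 1/(-2/183 + 5292) = 1/(968434/183) = 183/968434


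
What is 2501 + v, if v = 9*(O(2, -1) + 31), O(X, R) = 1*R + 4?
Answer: 2807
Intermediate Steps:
O(X, R) = 4 + R (O(X, R) = R + 4 = 4 + R)
v = 306 (v = 9*((4 - 1) + 31) = 9*(3 + 31) = 9*34 = 306)
2501 + v = 2501 + 306 = 2807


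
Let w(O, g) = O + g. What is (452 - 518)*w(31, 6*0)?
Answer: -2046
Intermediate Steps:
(452 - 518)*w(31, 6*0) = (452 - 518)*(31 + 6*0) = -66*(31 + 0) = -66*31 = -2046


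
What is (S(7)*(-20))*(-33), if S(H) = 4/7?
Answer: 2640/7 ≈ 377.14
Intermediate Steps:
S(H) = 4/7 (S(H) = 4*(1/7) = 4/7)
(S(7)*(-20))*(-33) = ((4/7)*(-20))*(-33) = -80/7*(-33) = 2640/7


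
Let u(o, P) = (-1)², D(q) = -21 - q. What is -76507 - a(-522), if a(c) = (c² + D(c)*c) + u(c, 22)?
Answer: -87470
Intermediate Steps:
u(o, P) = 1
a(c) = 1 + c² + c*(-21 - c) (a(c) = (c² + (-21 - c)*c) + 1 = (c² + c*(-21 - c)) + 1 = 1 + c² + c*(-21 - c))
-76507 - a(-522) = -76507 - (1 - 21*(-522)) = -76507 - (1 + 10962) = -76507 - 1*10963 = -76507 - 10963 = -87470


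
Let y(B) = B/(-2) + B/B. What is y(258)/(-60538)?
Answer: 64/30269 ≈ 0.0021144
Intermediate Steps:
y(B) = 1 - B/2 (y(B) = B*(-½) + 1 = -B/2 + 1 = 1 - B/2)
y(258)/(-60538) = (1 - ½*258)/(-60538) = (1 - 129)*(-1/60538) = -128*(-1/60538) = 64/30269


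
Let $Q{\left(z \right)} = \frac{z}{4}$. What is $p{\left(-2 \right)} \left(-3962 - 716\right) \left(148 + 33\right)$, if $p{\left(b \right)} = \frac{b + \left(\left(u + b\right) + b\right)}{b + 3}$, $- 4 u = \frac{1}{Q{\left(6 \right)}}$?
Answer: $\frac{15664283}{3} \approx 5.2214 \cdot 10^{6}$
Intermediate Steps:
$Q{\left(z \right)} = \frac{z}{4}$ ($Q{\left(z \right)} = z \frac{1}{4} = \frac{z}{4}$)
$u = - \frac{1}{6}$ ($u = - \frac{1}{4 \cdot \frac{1}{4} \cdot 6} = - \frac{1}{4 \cdot \frac{3}{2}} = \left(- \frac{1}{4}\right) \frac{2}{3} = - \frac{1}{6} \approx -0.16667$)
$p{\left(b \right)} = \frac{- \frac{1}{6} + 3 b}{3 + b}$ ($p{\left(b \right)} = \frac{b + \left(\left(- \frac{1}{6} + b\right) + b\right)}{b + 3} = \frac{b + \left(- \frac{1}{6} + 2 b\right)}{3 + b} = \frac{- \frac{1}{6} + 3 b}{3 + b}$)
$p{\left(-2 \right)} \left(-3962 - 716\right) \left(148 + 33\right) = \frac{-1 + 18 \left(-2\right)}{6 \left(3 - 2\right)} \left(-3962 - 716\right) \left(148 + 33\right) = \frac{-1 - 36}{6 \cdot 1} \left(\left(-4678\right) 181\right) = \frac{1}{6} \cdot 1 \left(-37\right) \left(-846718\right) = \left(- \frac{37}{6}\right) \left(-846718\right) = \frac{15664283}{3}$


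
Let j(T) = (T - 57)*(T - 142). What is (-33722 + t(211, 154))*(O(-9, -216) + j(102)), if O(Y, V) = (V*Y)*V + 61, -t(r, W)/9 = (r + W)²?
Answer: 519779143321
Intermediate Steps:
t(r, W) = -9*(W + r)² (t(r, W) = -9*(r + W)² = -9*(W + r)²)
j(T) = (-142 + T)*(-57 + T) (j(T) = (-57 + T)*(-142 + T) = (-142 + T)*(-57 + T))
O(Y, V) = 61 + Y*V² (O(Y, V) = Y*V² + 61 = 61 + Y*V²)
(-33722 + t(211, 154))*(O(-9, -216) + j(102)) = (-33722 - 9*(154 + 211)²)*((61 - 9*(-216)²) + (8094 + 102² - 199*102)) = (-33722 - 9*365²)*((61 - 9*46656) + (8094 + 10404 - 20298)) = (-33722 - 9*133225)*((61 - 419904) - 1800) = (-33722 - 1199025)*(-419843 - 1800) = -1232747*(-421643) = 519779143321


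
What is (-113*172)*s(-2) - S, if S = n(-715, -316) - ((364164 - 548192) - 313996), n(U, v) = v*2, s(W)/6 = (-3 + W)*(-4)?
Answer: -2829712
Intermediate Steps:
s(W) = 72 - 24*W (s(W) = 6*((-3 + W)*(-4)) = 6*(12 - 4*W) = 72 - 24*W)
n(U, v) = 2*v
S = 497392 (S = 2*(-316) - ((364164 - 548192) - 313996) = -632 - (-184028 - 313996) = -632 - 1*(-498024) = -632 + 498024 = 497392)
(-113*172)*s(-2) - S = (-113*172)*(72 - 24*(-2)) - 1*497392 = -19436*(72 + 48) - 497392 = -19436*120 - 497392 = -2332320 - 497392 = -2829712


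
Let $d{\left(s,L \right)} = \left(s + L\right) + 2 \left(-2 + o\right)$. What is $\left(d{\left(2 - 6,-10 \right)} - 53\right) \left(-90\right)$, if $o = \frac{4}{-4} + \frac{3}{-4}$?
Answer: $6705$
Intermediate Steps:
$o = - \frac{7}{4}$ ($o = 4 \left(- \frac{1}{4}\right) + 3 \left(- \frac{1}{4}\right) = -1 - \frac{3}{4} = - \frac{7}{4} \approx -1.75$)
$d{\left(s,L \right)} = - \frac{15}{2} + L + s$ ($d{\left(s,L \right)} = \left(s + L\right) + 2 \left(-2 - \frac{7}{4}\right) = \left(L + s\right) + 2 \left(- \frac{15}{4}\right) = \left(L + s\right) - \frac{15}{2} = - \frac{15}{2} + L + s$)
$\left(d{\left(2 - 6,-10 \right)} - 53\right) \left(-90\right) = \left(\left(- \frac{15}{2} - 10 + \left(2 - 6\right)\right) - 53\right) \left(-90\right) = \left(\left(- \frac{15}{2} - 10 - 4\right) - 53\right) \left(-90\right) = \left(- \frac{43}{2} - 53\right) \left(-90\right) = \left(- \frac{149}{2}\right) \left(-90\right) = 6705$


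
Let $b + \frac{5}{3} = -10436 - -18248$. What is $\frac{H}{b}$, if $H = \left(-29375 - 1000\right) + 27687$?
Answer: $- \frac{8064}{23431} \approx -0.34416$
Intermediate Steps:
$b = \frac{23431}{3}$ ($b = - \frac{5}{3} - -7812 = - \frac{5}{3} + \left(-10436 + 18248\right) = - \frac{5}{3} + 7812 = \frac{23431}{3} \approx 7810.3$)
$H = -2688$ ($H = -30375 + 27687 = -2688$)
$\frac{H}{b} = - \frac{2688}{\frac{23431}{3}} = \left(-2688\right) \frac{3}{23431} = - \frac{8064}{23431}$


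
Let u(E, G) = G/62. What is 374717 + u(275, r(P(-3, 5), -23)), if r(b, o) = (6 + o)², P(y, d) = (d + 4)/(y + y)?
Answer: 23232743/62 ≈ 3.7472e+5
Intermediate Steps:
P(y, d) = (4 + d)/(2*y) (P(y, d) = (4 + d)/((2*y)) = (4 + d)*(1/(2*y)) = (4 + d)/(2*y))
u(E, G) = G/62 (u(E, G) = G*(1/62) = G/62)
374717 + u(275, r(P(-3, 5), -23)) = 374717 + (6 - 23)²/62 = 374717 + (1/62)*(-17)² = 374717 + (1/62)*289 = 374717 + 289/62 = 23232743/62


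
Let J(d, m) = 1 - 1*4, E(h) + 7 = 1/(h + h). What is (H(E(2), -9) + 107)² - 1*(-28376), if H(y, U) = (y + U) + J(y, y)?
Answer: 578625/16 ≈ 36164.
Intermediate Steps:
E(h) = -7 + 1/(2*h) (E(h) = -7 + 1/(h + h) = -7 + 1/(2*h))
J(d, m) = -3 (J(d, m) = 1 - 4 = -3)
H(y, U) = -3 + U + y (H(y, U) = (y + U) - 3 = (U + y) - 3 = -3 + U + y)
(H(E(2), -9) + 107)² - 1*(-28376) = ((-3 - 9 + (-7 + (½)/2)) + 107)² - 1*(-28376) = ((-3 - 9 + (-7 + (½)*(½))) + 107)² + 28376 = ((-3 - 9 + (-7 + ¼)) + 107)² + 28376 = ((-3 - 9 - 27/4) + 107)² + 28376 = (-75/4 + 107)² + 28376 = (353/4)² + 28376 = 124609/16 + 28376 = 578625/16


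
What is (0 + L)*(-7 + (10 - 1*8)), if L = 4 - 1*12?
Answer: 40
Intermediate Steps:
L = -8 (L = 4 - 12 = -8)
(0 + L)*(-7 + (10 - 1*8)) = (0 - 8)*(-7 + (10 - 1*8)) = -8*(-7 + (10 - 8)) = -8*(-7 + 2) = -8*(-5) = 40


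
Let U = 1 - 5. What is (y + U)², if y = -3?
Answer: 49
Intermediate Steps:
U = -4
(y + U)² = (-3 - 4)² = (-7)² = 49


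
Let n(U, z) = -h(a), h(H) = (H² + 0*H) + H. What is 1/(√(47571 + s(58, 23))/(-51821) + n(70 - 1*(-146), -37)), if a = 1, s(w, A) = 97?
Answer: -2685416041/5370808248 + 51821*√11917/5370808248 ≈ -0.49895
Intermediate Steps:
h(H) = H + H² (h(H) = (H² + 0) + H = H² + H = H + H²)
n(U, z) = -2 (n(U, z) = -(1 + 1) = -2)
1/(√(47571 + s(58, 23))/(-51821) + n(70 - 1*(-146), -37)) = 1/(√(47571 + 97)/(-51821) - 2) = 1/(√47668*(-1/51821) - 2) = 1/((2*√11917)*(-1/51821) - 2) = 1/(-2*√11917/51821 - 2) = 1/(-2 - 2*√11917/51821)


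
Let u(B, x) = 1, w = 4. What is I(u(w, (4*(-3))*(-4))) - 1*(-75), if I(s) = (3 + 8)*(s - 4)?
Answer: 42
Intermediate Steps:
I(s) = -44 + 11*s (I(s) = 11*(-4 + s) = -44 + 11*s)
I(u(w, (4*(-3))*(-4))) - 1*(-75) = (-44 + 11*1) - 1*(-75) = (-44 + 11) + 75 = -33 + 75 = 42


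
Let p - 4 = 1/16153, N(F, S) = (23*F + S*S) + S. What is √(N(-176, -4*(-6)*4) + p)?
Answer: √1374523462765/16153 ≈ 72.581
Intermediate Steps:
N(F, S) = S + S² + 23*F (N(F, S) = (23*F + S²) + S = (S² + 23*F) + S = S + S² + 23*F)
p = 64613/16153 (p = 4 + 1/16153 = 64613/16153 ≈ 4.0001)
√(N(-176, -4*(-6)*4) + p) = √((-4*(-6)*4 + (-4*(-6)*4)² + 23*(-176)) + 64613/16153) = √((24*4 + (24*4)² - 4048) + 64613/16153) = √((96 + 96² - 4048) + 64613/16153) = √((96 + 9216 - 4048) + 64613/16153) = √(5264 + 64613/16153) = √(85094005/16153) = √1374523462765/16153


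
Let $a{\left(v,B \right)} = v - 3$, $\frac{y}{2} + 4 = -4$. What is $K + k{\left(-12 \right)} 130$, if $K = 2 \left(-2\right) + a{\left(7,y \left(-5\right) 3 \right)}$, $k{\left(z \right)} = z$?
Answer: $-1560$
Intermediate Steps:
$y = -16$ ($y = -8 + 2 \left(-4\right) = -8 - 8 = -16$)
$a{\left(v,B \right)} = -3 + v$
$K = 0$ ($K = 2 \left(-2\right) + \left(-3 + 7\right) = -4 + 4 = 0$)
$K + k{\left(-12 \right)} 130 = 0 - 1560 = -1560$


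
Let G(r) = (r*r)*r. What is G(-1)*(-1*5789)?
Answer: 5789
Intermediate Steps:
G(r) = r³ (G(r) = r²*r = r³)
G(-1)*(-1*5789) = (-1)³*(-1*5789) = -1*(-5789) = 5789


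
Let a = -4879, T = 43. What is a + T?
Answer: -4836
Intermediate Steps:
a + T = -4879 + 43 = -4836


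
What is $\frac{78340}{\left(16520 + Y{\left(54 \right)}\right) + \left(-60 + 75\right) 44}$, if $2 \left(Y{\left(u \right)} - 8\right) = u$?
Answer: $\frac{15668}{3443} \approx 4.5507$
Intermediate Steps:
$Y{\left(u \right)} = 8 + \frac{u}{2}$
$\frac{78340}{\left(16520 + Y{\left(54 \right)}\right) + \left(-60 + 75\right) 44} = \frac{78340}{\left(16520 + \left(8 + \frac{1}{2} \cdot 54\right)\right) + \left(-60 + 75\right) 44} = \frac{78340}{\left(16520 + \left(8 + 27\right)\right) + 15 \cdot 44} = \frac{78340}{\left(16520 + 35\right) + 660} = \frac{78340}{16555 + 660} = \frac{78340}{17215} = 78340 \cdot \frac{1}{17215} = \frac{15668}{3443}$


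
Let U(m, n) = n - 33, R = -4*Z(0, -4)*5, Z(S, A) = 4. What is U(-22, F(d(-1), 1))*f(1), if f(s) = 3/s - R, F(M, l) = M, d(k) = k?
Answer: -2822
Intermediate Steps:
R = -80 (R = -4*4*5 = -16*5 = -80)
U(m, n) = -33 + n
f(s) = 80 + 3/s (f(s) = 3/s - 1*(-80) = 3/s + 80 = 80 + 3/s)
U(-22, F(d(-1), 1))*f(1) = (-33 - 1)*(80 + 3/1) = -34*(80 + 3*1) = -34*(80 + 3) = -34*83 = -2822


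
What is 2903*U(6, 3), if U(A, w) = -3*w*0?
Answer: 0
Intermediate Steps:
U(A, w) = 0
2903*U(6, 3) = 2903*0 = 0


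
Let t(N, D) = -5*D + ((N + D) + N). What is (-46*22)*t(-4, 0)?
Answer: 8096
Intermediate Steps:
t(N, D) = -4*D + 2*N (t(N, D) = -5*D + ((D + N) + N) = -5*D + (D + 2*N) = -4*D + 2*N)
(-46*22)*t(-4, 0) = (-46*22)*(-4*0 + 2*(-4)) = -1012*(0 - 8) = -1012*(-8) = 8096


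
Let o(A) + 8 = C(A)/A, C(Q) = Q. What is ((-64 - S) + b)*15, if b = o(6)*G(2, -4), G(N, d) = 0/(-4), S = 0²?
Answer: -960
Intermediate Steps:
S = 0
G(N, d) = 0 (G(N, d) = 0*(-¼) = 0)
o(A) = -7 (o(A) = -8 + A/A = -8 + 1 = -7)
b = 0 (b = -7*0 = 0)
((-64 - S) + b)*15 = ((-64 - 1*0) + 0)*15 = ((-64 + 0) + 0)*15 = (-64 + 0)*15 = -64*15 = -960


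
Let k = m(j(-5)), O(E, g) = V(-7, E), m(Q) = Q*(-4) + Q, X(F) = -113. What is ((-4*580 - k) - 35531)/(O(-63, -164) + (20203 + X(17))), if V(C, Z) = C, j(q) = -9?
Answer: -37878/20083 ≈ -1.8861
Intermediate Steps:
m(Q) = -3*Q (m(Q) = -4*Q + Q = -3*Q)
O(E, g) = -7
k = 27 (k = -3*(-9) = 27)
((-4*580 - k) - 35531)/(O(-63, -164) + (20203 + X(17))) = ((-4*580 - 1*27) - 35531)/(-7 + (20203 - 113)) = ((-2320 - 27) - 35531)/(-7 + 20090) = (-2347 - 35531)/20083 = -37878*1/20083 = -37878/20083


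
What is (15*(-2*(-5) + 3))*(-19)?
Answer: -3705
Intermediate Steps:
(15*(-2*(-5) + 3))*(-19) = (15*(10 + 3))*(-19) = (15*13)*(-19) = 195*(-19) = -3705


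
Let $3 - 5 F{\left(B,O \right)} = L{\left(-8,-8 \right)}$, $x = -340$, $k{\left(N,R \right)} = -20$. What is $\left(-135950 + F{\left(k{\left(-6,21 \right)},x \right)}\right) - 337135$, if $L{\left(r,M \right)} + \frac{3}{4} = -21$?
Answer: $- \frac{9461601}{20} \approx -4.7308 \cdot 10^{5}$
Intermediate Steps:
$L{\left(r,M \right)} = - \frac{87}{4}$ ($L{\left(r,M \right)} = - \frac{3}{4} - 21 = - \frac{87}{4}$)
$F{\left(B,O \right)} = \frac{99}{20}$ ($F{\left(B,O \right)} = \frac{3}{5} - - \frac{87}{20} = \frac{3}{5} + \frac{87}{20} = \frac{99}{20}$)
$\left(-135950 + F{\left(k{\left(-6,21 \right)},x \right)}\right) - 337135 = \left(-135950 + \frac{99}{20}\right) - 337135 = - \frac{2718901}{20} - 337135 = - \frac{9461601}{20}$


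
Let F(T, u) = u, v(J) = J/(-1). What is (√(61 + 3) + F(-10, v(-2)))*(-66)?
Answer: -660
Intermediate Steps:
v(J) = -J (v(J) = J*(-1) = -J)
(√(61 + 3) + F(-10, v(-2)))*(-66) = (√(61 + 3) - 1*(-2))*(-66) = (√64 + 2)*(-66) = (8 + 2)*(-66) = 10*(-66) = -660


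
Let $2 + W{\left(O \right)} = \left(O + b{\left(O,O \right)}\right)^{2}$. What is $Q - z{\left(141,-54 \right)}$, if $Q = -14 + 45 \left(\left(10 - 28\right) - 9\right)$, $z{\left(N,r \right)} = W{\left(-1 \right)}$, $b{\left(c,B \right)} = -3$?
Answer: $-1243$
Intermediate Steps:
$W{\left(O \right)} = -2 + \left(-3 + O\right)^{2}$ ($W{\left(O \right)} = -2 + \left(O - 3\right)^{2} = -2 + \left(-3 + O\right)^{2}$)
$z{\left(N,r \right)} = 14$ ($z{\left(N,r \right)} = -2 + \left(-3 - 1\right)^{2} = -2 + \left(-4\right)^{2} = -2 + 16 = 14$)
$Q = -1229$ ($Q = -14 + 45 \left(-18 - 9\right) = -14 + 45 \left(-27\right) = -14 - 1215 = -1229$)
$Q - z{\left(141,-54 \right)} = -1229 - 14 = -1243$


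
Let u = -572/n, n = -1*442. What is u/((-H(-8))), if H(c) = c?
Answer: 11/68 ≈ 0.16176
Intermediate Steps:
n = -442
u = 22/17 (u = -572/(-442) = -572*(-1/442) = 22/17 ≈ 1.2941)
u/((-H(-8))) = 22/(17*((-1*(-8)))) = (22/17)/8 = (22/17)*(1/8) = 11/68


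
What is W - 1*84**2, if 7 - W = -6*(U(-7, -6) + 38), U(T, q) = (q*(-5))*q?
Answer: -7901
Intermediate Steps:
U(T, q) = -5*q**2 (U(T, q) = (-5*q)*q = -5*q**2)
W = -845 (W = 7 - (-6)*(-5*(-6)**2 + 38) = 7 - (-6)*(-5*36 + 38) = 7 - (-6)*(-180 + 38) = 7 - (-6)*(-142) = 7 - 1*852 = 7 - 852 = -845)
W - 1*84**2 = -845 - 1*84**2 = -845 - 1*7056 = -845 - 7056 = -7901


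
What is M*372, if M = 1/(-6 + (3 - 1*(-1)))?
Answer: -186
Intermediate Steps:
M = -½ (M = 1/(-6 + (3 + 1)) = 1/(-6 + 4) = 1/(-2) = -½ ≈ -0.50000)
M*372 = -½*372 = -186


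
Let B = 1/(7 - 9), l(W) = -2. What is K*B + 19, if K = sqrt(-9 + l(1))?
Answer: 19 - I*sqrt(11)/2 ≈ 19.0 - 1.6583*I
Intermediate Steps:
K = I*sqrt(11) (K = sqrt(-9 - 2) = sqrt(-11) = I*sqrt(11) ≈ 3.3166*I)
B = -1/2 (B = 1/(-2) = -1/2 ≈ -0.50000)
K*B + 19 = (I*sqrt(11))*(-1/2) + 19 = -I*sqrt(11)/2 + 19 = 19 - I*sqrt(11)/2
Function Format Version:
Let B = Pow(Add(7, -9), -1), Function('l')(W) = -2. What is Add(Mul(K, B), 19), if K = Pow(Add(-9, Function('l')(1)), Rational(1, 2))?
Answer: Add(19, Mul(Rational(-1, 2), I, Pow(11, Rational(1, 2)))) ≈ Add(19.000, Mul(-1.6583, I))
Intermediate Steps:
K = Mul(I, Pow(11, Rational(1, 2))) (K = Pow(Add(-9, -2), Rational(1, 2)) = Pow(-11, Rational(1, 2)) = Mul(I, Pow(11, Rational(1, 2))) ≈ Mul(3.3166, I))
B = Rational(-1, 2) (B = Pow(-2, -1) = Rational(-1, 2) ≈ -0.50000)
Add(Mul(K, B), 19) = Add(Mul(Mul(I, Pow(11, Rational(1, 2))), Rational(-1, 2)), 19) = Add(Mul(Rational(-1, 2), I, Pow(11, Rational(1, 2))), 19) = Add(19, Mul(Rational(-1, 2), I, Pow(11, Rational(1, 2))))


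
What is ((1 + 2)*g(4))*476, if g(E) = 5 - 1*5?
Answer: 0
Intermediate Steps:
g(E) = 0 (g(E) = 5 - 5 = 0)
((1 + 2)*g(4))*476 = ((1 + 2)*0)*476 = (3*0)*476 = 0*476 = 0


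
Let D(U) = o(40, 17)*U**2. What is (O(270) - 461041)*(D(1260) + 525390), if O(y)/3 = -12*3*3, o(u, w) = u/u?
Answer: -974859631350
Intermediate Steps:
o(u, w) = 1
O(y) = -324 (O(y) = 3*(-12*3*3) = 3*(-36*3) = 3*(-108) = -324)
D(U) = U**2 (D(U) = 1*U**2 = U**2)
(O(270) - 461041)*(D(1260) + 525390) = (-324 - 461041)*(1260**2 + 525390) = -461365*(1587600 + 525390) = -461365*2112990 = -974859631350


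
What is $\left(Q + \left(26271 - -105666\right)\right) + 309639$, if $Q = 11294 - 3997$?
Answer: $448873$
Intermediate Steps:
$Q = 7297$
$\left(Q + \left(26271 - -105666\right)\right) + 309639 = \left(7297 + \left(26271 - -105666\right)\right) + 309639 = \left(7297 + \left(26271 + 105666\right)\right) + 309639 = \left(7297 + 131937\right) + 309639 = 139234 + 309639 = 448873$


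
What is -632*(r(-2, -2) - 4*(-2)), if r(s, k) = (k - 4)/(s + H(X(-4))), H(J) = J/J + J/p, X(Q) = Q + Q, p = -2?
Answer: -3792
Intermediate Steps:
X(Q) = 2*Q
H(J) = 1 - J/2 (H(J) = J/J + J/(-2) = 1 + J*(-1/2) = 1 - J/2)
r(s, k) = (-4 + k)/(5 + s) (r(s, k) = (k - 4)/(s + (1 - (-4))) = (-4 + k)/(s + (1 - 1/2*(-8))) = (-4 + k)/(s + (1 + 4)) = (-4 + k)/(s + 5) = (-4 + k)/(5 + s))
-632*(r(-2, -2) - 4*(-2)) = -632*((-4 - 2)/(5 - 2) - 4*(-2)) = -632*(-6/3 + 8) = -632*((1/3)*(-6) + 8) = -632*(-2 + 8) = -632*6 = -3792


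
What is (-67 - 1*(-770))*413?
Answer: 290339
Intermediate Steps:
(-67 - 1*(-770))*413 = (-67 + 770)*413 = 703*413 = 290339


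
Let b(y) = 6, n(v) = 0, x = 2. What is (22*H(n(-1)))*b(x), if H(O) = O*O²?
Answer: 0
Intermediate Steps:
H(O) = O³
(22*H(n(-1)))*b(x) = (22*0³)*6 = (22*0)*6 = 0*6 = 0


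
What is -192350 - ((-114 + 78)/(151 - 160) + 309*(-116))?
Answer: -156510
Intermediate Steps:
-192350 - ((-114 + 78)/(151 - 160) + 309*(-116)) = -192350 - (-36/(-9) - 35844) = -192350 - (-36*(-1/9) - 35844) = -192350 - (4 - 35844) = -192350 - 1*(-35840) = -192350 + 35840 = -156510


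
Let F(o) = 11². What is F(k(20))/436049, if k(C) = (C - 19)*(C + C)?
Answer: 121/436049 ≈ 0.00027749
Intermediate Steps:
k(C) = 2*C*(-19 + C) (k(C) = (-19 + C)*(2*C) = 2*C*(-19 + C))
F(o) = 121
F(k(20))/436049 = 121/436049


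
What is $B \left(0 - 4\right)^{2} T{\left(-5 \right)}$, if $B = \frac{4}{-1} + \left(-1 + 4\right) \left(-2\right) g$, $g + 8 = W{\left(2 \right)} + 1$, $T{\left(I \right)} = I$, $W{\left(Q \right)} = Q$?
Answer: $-2080$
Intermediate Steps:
$g = -5$ ($g = -8 + \left(2 + 1\right) = -8 + 3 = -5$)
$B = 26$ ($B = \frac{4}{-1} + \left(-1 + 4\right) \left(-2\right) \left(-5\right) = 4 \left(-1\right) + 3 \left(-2\right) \left(-5\right) = -4 - -30 = -4 + 30 = 26$)
$B \left(0 - 4\right)^{2} T{\left(-5 \right)} = 26 \left(0 - 4\right)^{2} \left(-5\right) = 26 \left(-4\right)^{2} \left(-5\right) = 26 \cdot 16 \left(-5\right) = 416 \left(-5\right) = -2080$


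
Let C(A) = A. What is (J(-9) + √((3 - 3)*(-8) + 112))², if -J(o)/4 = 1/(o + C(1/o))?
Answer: 188596/1681 + 144*√7/41 ≈ 121.49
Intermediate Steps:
J(o) = -4/(o + 1/o)
(J(-9) + √((3 - 3)*(-8) + 112))² = (-4*(-9)/(1 + (-9)²) + √((3 - 3)*(-8) + 112))² = (-4*(-9)/(1 + 81) + √(0*(-8) + 112))² = (-4*(-9)/82 + √(0 + 112))² = (-4*(-9)*1/82 + √112)² = (18/41 + 4*√7)²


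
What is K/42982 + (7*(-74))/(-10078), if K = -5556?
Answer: -8432173/108293149 ≈ -0.077864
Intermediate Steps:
K/42982 + (7*(-74))/(-10078) = -5556/42982 + (7*(-74))/(-10078) = -5556*1/42982 - 518*(-1/10078) = -2778/21491 + 259/5039 = -8432173/108293149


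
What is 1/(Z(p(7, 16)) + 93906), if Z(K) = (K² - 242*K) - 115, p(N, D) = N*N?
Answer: 1/84334 ≈ 1.1858e-5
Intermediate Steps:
p(N, D) = N²
Z(K) = -115 + K² - 242*K
1/(Z(p(7, 16)) + 93906) = 1/((-115 + (7²)² - 242*7²) + 93906) = 1/((-115 + 49² - 242*49) + 93906) = 1/((-115 + 2401 - 11858) + 93906) = 1/(-9572 + 93906) = 1/84334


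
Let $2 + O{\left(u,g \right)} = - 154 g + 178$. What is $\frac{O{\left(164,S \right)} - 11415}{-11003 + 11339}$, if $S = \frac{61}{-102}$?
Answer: $- \frac{142123}{4284} \approx -33.175$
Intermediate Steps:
$S = - \frac{61}{102}$ ($S = 61 \left(- \frac{1}{102}\right) = - \frac{61}{102} \approx -0.59804$)
$O{\left(u,g \right)} = 176 - 154 g$ ($O{\left(u,g \right)} = -2 - \left(-178 + 154 g\right) = 176 - 154 g$)
$\frac{O{\left(164,S \right)} - 11415}{-11003 + 11339} = \frac{\left(176 - - \frac{4697}{51}\right) - 11415}{-11003 + 11339} = \frac{\left(176 + \frac{4697}{51}\right) - 11415}{336} = \left(\frac{13673}{51} - 11415\right) \frac{1}{336} = \left(- \frac{568492}{51}\right) \frac{1}{336} = - \frac{142123}{4284}$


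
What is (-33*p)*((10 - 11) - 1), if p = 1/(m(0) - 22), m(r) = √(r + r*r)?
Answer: -3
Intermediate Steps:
m(r) = √(r + r²)
p = -1/22 (p = 1/(√(0*(1 + 0)) - 22) = 1/(√(0*1) - 22) = 1/(√0 - 22) = 1/(0 - 22) = 1/(-22) = -1/22 ≈ -0.045455)
(-33*p)*((10 - 11) - 1) = (-33*(-1/22))*((10 - 11) - 1) = 3*(-1 - 1)/2 = (3/2)*(-2) = -3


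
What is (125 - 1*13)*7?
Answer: 784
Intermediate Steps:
(125 - 1*13)*7 = (125 - 13)*7 = 112*7 = 784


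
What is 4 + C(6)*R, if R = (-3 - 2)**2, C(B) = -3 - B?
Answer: -221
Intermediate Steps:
R = 25 (R = (-5)**2 = 25)
4 + C(6)*R = 4 + (-3 - 1*6)*25 = 4 + (-3 - 6)*25 = 4 - 9*25 = 4 - 225 = -221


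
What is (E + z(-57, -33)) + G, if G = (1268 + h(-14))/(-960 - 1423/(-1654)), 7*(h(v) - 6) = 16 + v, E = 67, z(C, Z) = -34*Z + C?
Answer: 12556014628/11104919 ≈ 1130.7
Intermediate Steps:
z(C, Z) = C - 34*Z
h(v) = 58/7 + v/7 (h(v) = 6 + (16 + v)/7 = 6 + (16/7 + v/7) = 58/7 + v/7)
G = -14753680/11104919 (G = (1268 + (58/7 + (1/7)*(-14)))/(-960 - 1423/(-1654)) = (1268 + (58/7 - 2))/(-960 - 1423*(-1/1654)) = (1268 + 44/7)/(-960 + 1423/1654) = 8920/(7*(-1586417/1654)) = (8920/7)*(-1654/1586417) = -14753680/11104919 ≈ -1.3286)
(E + z(-57, -33)) + G = (67 + (-57 - 34*(-33))) - 14753680/11104919 = (67 + (-57 + 1122)) - 14753680/11104919 = (67 + 1065) - 14753680/11104919 = 1132 - 14753680/11104919 = 12556014628/11104919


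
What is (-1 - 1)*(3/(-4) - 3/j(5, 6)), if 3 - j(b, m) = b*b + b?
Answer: 23/18 ≈ 1.2778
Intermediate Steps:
j(b, m) = 3 - b - b**2 (j(b, m) = 3 - (b*b + b) = 3 - (b**2 + b) = 3 - (b + b**2) = 3 + (-b - b**2) = 3 - b - b**2)
(-1 - 1)*(3/(-4) - 3/j(5, 6)) = (-1 - 1)*(3/(-4) - 3/(3 - 1*5 - 1*5**2)) = -2*(3*(-1/4) - 3/(3 - 5 - 1*25)) = -2*(-3/4 - 3/(3 - 5 - 25)) = -2*(-3/4 - 3/(-27)) = -2*(-3/4 - 3*(-1/27)) = -2*(-3/4 + 1/9) = -2*(-23/36) = 23/18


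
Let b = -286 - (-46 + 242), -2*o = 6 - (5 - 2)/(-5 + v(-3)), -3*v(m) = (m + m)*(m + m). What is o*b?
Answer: 25305/17 ≈ 1488.5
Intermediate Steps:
v(m) = -4*m**2/3 (v(m) = -(m + m)*(m + m)/3 = -2*m*2*m/3 = -4*m**2/3)
o = -105/34 (o = -(6 - (5 - 2)/(-5 - 4/3*(-3)**2))/2 = -(6 - 3/(-5 - 4/3*9))/2 = -(6 - 3/(-5 - 12))/2 = -(6 - 3/(-17))/2 = -(6 - 3*(-1)/17)/2 = -(6 - 1*(-3/17))/2 = -(6 + 3/17)/2 = -1/2*105/17 = -105/34 ≈ -3.0882)
b = -482 (b = -286 - 1*196 = -286 - 196 = -482)
o*b = -105/34*(-482) = 25305/17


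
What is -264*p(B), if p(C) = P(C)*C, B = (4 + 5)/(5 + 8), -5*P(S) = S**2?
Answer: 192456/10985 ≈ 17.520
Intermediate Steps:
P(S) = -S**2/5
B = 9/13 ≈ 0.69231
p(C) = -C**3/5 (p(C) = (-C**2/5)*C = -C**3/5)
-264*p(B) = -(-264)*(9/13)**3/5 = -(-264)*729/(5*2197) = -264*(-729/10985) = 192456/10985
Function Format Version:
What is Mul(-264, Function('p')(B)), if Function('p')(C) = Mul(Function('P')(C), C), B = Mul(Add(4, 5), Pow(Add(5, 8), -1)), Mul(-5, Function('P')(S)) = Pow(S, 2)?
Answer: Rational(192456, 10985) ≈ 17.520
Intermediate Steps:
Function('P')(S) = Mul(Rational(-1, 5), Pow(S, 2))
B = Rational(9, 13) (B = Mul(9, Pow(13, -1)) = Mul(9, Rational(1, 13)) = Rational(9, 13) ≈ 0.69231)
Function('p')(C) = Mul(Rational(-1, 5), Pow(C, 3)) (Function('p')(C) = Mul(Mul(Rational(-1, 5), Pow(C, 2)), C) = Mul(Rational(-1, 5), Pow(C, 3)))
Mul(-264, Function('p')(B)) = Mul(-264, Mul(Rational(-1, 5), Pow(Rational(9, 13), 3))) = Mul(-264, Mul(Rational(-1, 5), Rational(729, 2197))) = Mul(-264, Rational(-729, 10985)) = Rational(192456, 10985)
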